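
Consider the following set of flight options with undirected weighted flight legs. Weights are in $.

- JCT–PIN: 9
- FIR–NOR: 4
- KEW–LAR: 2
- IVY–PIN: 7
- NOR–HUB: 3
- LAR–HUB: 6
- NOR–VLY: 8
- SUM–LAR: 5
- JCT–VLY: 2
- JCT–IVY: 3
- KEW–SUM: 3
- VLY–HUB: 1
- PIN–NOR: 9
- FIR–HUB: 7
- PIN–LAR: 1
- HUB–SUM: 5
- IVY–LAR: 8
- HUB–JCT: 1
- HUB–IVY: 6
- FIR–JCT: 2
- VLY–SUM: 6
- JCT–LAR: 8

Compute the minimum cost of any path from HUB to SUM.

$5

Settle nodes by increasing distance from HUB:
HUB: 0
VLY: 1  (via HUB)
JCT: 1  (via HUB)
NOR: 3  (via HUB)
FIR: 3  (via JCT)
IVY: 4  (via JCT)
SUM: 5  (via HUB)
Shortest route: HUB–SUM = $5.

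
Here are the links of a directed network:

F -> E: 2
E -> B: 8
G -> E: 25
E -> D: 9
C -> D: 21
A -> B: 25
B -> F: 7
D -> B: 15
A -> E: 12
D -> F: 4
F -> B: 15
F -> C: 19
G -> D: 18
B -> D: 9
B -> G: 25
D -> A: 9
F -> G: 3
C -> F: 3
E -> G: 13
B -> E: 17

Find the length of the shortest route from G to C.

Settle nodes by increasing distance from G:
G: 0
D: 18  (via G)
F: 22  (via D)
E: 24  (via F)
A: 27  (via D)
B: 32  (via E)
C: 41  (via F)
Shortest route: G–D–F–C = 41.

41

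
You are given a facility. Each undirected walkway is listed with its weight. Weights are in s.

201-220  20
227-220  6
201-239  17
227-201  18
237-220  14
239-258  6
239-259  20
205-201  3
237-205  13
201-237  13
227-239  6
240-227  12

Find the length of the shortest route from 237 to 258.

Settle nodes by increasing distance from 237:
237: 0
205: 13  (via 237)
201: 13  (via 237)
220: 14  (via 237)
227: 20  (via 220)
239: 26  (via 227)
240: 32  (via 227)
258: 32  (via 239)
Shortest route: 237–220–227–239–258 = 32 s.

32 s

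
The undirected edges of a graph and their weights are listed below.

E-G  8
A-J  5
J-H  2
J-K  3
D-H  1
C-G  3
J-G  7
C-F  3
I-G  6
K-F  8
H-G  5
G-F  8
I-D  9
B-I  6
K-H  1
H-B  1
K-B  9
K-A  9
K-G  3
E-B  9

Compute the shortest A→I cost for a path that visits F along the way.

28

Shortest A→F: A–J–K–F = 16
Shortest F→I: F–C–G–I = 12
Total via F: 16 + 12 = 28.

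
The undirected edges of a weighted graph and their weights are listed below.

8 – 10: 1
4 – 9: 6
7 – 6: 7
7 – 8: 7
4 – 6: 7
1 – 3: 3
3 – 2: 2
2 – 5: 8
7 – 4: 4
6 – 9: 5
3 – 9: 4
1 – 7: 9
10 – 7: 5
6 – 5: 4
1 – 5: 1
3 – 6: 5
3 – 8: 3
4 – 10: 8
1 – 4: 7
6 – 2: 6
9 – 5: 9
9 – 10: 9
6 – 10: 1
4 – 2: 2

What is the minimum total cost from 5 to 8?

6

Settle nodes by increasing distance from 5:
5: 0
1: 1  (via 5)
3: 4  (via 1)
6: 4  (via 5)
10: 5  (via 6)
2: 6  (via 3)
8: 6  (via 10)
Shortest route: 5 → 6 → 10 → 8 = 6.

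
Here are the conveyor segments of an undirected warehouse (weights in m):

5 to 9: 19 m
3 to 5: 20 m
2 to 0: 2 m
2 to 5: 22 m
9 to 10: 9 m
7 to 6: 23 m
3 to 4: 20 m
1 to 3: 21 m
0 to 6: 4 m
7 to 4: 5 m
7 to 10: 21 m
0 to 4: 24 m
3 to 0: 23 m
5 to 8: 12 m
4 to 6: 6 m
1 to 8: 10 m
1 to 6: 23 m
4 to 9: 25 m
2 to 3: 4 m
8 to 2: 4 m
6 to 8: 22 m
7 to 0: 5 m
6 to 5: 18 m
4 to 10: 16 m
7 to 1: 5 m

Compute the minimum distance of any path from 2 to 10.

Running Dijkstra from 2:
2: 0
0: 2  (via 2)
3: 4  (via 2)
8: 4  (via 2)
6: 6  (via 0)
7: 7  (via 0)
1: 12  (via 7)
4: 12  (via 6)
5: 16  (via 8)
10: 28  (via 7)
Shortest route: 2 → 0 → 7 → 10 = 28 m.

28 m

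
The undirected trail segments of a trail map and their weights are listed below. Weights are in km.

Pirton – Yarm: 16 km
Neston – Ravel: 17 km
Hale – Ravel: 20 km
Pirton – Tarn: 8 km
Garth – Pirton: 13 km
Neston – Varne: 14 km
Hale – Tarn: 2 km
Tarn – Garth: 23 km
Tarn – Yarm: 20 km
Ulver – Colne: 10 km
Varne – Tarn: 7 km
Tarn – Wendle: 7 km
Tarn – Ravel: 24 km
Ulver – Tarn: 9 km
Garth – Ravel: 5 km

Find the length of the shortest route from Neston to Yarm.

41 km

Candidate routes:
Neston → Varne → Tarn → Pirton → Yarm: 14+7+8+16 = 45
Neston → Varne → Tarn → Yarm: 14+7+20 = 41
The minimum is 41 km via Neston → Varne → Tarn → Yarm.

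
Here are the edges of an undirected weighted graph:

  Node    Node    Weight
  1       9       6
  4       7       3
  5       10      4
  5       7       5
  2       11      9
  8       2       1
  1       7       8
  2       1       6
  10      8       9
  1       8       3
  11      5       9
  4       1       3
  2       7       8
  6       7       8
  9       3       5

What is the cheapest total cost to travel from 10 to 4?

12

Enumerating some paths:
10 - 5 - 7 - 4: 4+5+3 = 12
10 - 8 - 1 - 4: 9+3+3 = 15
Cheapest is 10 - 5 - 7 - 4 at 12.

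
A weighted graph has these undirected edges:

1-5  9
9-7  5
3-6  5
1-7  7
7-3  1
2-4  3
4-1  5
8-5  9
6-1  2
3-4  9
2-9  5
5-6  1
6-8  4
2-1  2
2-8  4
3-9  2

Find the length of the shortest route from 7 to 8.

10

Candidate routes:
7 → 3 → 9 → 2 → 8: 1+2+5+4 = 12
7 → 3 → 6 → 8: 1+5+4 = 10
Cheapest is 7 → 3 → 6 → 8 at 10.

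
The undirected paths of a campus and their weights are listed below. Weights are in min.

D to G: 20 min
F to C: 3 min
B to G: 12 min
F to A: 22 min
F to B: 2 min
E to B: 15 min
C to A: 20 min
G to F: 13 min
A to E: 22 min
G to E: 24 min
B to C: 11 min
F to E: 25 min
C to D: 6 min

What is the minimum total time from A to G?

Settle nodes by increasing distance from A:
A: 0
C: 20  (via A)
E: 22  (via A)
F: 22  (via A)
B: 24  (via F)
D: 26  (via C)
G: 35  (via F)
Shortest route: A–F–G = 35 min.

35 min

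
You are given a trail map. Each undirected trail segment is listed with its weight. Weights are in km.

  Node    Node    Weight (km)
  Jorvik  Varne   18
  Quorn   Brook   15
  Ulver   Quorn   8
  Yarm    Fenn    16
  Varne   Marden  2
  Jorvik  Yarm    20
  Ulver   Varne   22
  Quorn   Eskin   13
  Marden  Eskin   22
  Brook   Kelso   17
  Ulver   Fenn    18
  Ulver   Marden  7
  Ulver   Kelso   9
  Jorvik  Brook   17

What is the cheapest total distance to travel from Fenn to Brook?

41 km

Settle nodes by increasing distance from Fenn:
Fenn: 0
Yarm: 16  (via Fenn)
Ulver: 18  (via Fenn)
Marden: 25  (via Ulver)
Quorn: 26  (via Ulver)
Varne: 27  (via Marden)
Kelso: 27  (via Ulver)
Jorvik: 36  (via Yarm)
Eskin: 39  (via Quorn)
Brook: 41  (via Quorn)
Shortest route: Fenn → Ulver → Quorn → Brook = 41 km.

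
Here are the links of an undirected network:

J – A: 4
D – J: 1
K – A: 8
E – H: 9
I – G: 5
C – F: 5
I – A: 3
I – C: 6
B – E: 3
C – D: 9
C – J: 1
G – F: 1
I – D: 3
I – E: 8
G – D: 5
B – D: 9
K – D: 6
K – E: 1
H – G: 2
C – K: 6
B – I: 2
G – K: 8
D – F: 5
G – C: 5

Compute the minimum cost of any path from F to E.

Shortest distances from F:
F: 0
G: 1  (via F)
H: 3  (via G)
C: 5  (via F)
D: 5  (via F)
I: 6  (via G)
J: 6  (via C)
B: 8  (via I)
A: 9  (via I)
K: 9  (via G)
E: 10  (via K)
Shortest route: F → G → K → E = 10.

10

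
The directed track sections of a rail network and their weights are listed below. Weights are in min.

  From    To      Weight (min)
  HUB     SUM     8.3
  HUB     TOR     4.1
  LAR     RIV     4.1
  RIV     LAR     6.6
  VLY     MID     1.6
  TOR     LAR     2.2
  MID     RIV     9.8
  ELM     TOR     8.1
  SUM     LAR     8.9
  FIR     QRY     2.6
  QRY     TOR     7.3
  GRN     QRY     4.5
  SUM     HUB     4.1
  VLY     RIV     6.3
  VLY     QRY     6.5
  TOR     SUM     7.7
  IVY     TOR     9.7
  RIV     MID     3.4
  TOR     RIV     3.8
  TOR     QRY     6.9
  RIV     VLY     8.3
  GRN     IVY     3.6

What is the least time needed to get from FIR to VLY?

Compare a few routes:
FIR–QRY–TOR–SUM–LAR–RIV–VLY: 2.6+7.3+7.7+8.9+4.1+8.3 = 38.9
FIR–QRY–TOR–RIV–VLY: 2.6+7.3+3.8+8.3 = 22
FIR–QRY–TOR–LAR–RIV–VLY: 2.6+7.3+2.2+4.1+8.3 = 24.5
The minimum is 22 min via FIR–QRY–TOR–RIV–VLY.

22 min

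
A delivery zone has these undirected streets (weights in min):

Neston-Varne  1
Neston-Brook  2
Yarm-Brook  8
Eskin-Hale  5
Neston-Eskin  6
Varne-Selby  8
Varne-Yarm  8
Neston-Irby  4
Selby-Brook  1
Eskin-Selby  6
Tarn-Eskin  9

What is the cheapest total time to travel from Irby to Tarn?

Settle nodes by increasing distance from Irby:
Irby: 0
Neston: 4  (via Irby)
Varne: 5  (via Neston)
Brook: 6  (via Neston)
Selby: 7  (via Brook)
Eskin: 10  (via Neston)
Yarm: 13  (via Varne)
Hale: 15  (via Eskin)
Tarn: 19  (via Eskin)
Shortest route: Irby → Neston → Eskin → Tarn = 19 min.

19 min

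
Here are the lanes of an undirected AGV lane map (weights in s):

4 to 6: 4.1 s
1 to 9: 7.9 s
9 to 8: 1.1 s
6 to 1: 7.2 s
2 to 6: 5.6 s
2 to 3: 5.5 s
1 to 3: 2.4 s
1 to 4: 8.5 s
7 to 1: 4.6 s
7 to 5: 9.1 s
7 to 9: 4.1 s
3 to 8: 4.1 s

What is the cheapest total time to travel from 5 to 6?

20.9 s

Enumerating some paths:
5 → 7 → 1 → 4 → 6: 9.1+4.6+8.5+4.1 = 26.3
5 → 7 → 1 → 6: 9.1+4.6+7.2 = 20.9
The minimum is 20.9 s via 5 → 7 → 1 → 6.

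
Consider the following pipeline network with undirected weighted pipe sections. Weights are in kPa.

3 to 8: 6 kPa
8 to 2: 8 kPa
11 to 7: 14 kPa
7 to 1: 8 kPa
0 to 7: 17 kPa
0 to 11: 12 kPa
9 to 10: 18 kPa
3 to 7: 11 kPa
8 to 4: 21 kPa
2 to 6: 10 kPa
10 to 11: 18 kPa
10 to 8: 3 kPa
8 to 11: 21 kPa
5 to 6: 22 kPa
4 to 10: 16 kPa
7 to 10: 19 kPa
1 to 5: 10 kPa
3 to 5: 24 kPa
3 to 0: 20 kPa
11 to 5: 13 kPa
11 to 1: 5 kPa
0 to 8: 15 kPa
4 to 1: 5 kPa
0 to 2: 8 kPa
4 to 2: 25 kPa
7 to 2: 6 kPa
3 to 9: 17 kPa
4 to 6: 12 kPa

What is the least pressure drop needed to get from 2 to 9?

Shortest distances from 2:
2: 0
7: 6  (via 2)
0: 8  (via 2)
8: 8  (via 2)
6: 10  (via 2)
10: 11  (via 8)
1: 14  (via 7)
3: 14  (via 8)
4: 19  (via 1)
11: 19  (via 1)
5: 24  (via 1)
9: 29  (via 10)
Shortest route: 2 → 8 → 10 → 9 = 29 kPa.

29 kPa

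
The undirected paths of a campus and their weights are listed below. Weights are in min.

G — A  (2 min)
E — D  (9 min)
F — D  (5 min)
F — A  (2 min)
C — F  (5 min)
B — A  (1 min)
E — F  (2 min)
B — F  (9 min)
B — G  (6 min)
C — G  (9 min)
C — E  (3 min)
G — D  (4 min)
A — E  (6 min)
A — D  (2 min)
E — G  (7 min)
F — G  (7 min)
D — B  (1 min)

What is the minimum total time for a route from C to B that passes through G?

12 min

Best C to G: C → G costing 9
Best G to B: G → A → B costing 3
Total via G: 9 + 3 = 12 min.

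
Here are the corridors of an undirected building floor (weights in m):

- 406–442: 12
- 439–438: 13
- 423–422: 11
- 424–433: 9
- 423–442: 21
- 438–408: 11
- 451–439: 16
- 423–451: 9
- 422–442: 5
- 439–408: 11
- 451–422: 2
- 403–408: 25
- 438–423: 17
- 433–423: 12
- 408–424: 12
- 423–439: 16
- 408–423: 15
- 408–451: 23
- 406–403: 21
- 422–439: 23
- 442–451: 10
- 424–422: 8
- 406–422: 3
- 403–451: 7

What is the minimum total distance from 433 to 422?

Candidate routes:
433 → 423 → 422: 12+11 = 23
433 → 424 → 422: 9+8 = 17
Cheapest is 433 → 424 → 422 at 17 m.

17 m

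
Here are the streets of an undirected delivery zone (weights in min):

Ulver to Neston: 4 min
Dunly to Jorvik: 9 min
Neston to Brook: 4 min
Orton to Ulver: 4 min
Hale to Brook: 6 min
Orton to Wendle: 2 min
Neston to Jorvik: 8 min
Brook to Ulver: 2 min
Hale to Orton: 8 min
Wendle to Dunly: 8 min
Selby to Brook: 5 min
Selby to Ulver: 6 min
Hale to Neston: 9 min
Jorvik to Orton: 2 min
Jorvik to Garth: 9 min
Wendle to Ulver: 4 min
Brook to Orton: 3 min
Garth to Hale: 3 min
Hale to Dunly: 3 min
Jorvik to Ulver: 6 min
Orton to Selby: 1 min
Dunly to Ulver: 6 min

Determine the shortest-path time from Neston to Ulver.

4 min

Candidate routes:
Neston → Brook → Ulver: 4+2 = 6
Neston → Ulver: 4 = 4
The minimum is 4 min via Neston → Ulver.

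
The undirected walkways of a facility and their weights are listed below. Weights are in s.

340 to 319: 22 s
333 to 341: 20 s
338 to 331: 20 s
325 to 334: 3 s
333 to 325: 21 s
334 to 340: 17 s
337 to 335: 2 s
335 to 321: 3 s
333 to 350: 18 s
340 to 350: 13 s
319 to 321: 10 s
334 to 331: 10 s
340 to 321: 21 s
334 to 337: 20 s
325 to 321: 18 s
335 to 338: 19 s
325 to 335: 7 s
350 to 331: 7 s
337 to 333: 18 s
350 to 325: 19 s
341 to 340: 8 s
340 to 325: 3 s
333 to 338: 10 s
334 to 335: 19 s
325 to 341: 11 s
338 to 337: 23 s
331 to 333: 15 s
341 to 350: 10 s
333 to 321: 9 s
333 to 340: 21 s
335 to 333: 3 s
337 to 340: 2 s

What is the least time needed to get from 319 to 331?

31 s

Running Dijkstra from 319:
319: 0
321: 10  (via 319)
335: 13  (via 321)
337: 15  (via 335)
333: 16  (via 335)
340: 17  (via 337)
325: 20  (via 335)
334: 23  (via 325)
341: 25  (via 340)
338: 26  (via 333)
350: 30  (via 340)
331: 31  (via 333)
Shortest route: 319–321–335–333–331 = 31 s.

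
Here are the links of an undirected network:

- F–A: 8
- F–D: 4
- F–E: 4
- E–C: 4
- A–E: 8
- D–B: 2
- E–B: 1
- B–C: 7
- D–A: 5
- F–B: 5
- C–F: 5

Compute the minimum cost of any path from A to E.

8

Candidate routes:
A → D → F → E: 5+4+4 = 13
A → E: 8 = 8
A → F → E: 8+4 = 12
Cheapest is A → E at 8.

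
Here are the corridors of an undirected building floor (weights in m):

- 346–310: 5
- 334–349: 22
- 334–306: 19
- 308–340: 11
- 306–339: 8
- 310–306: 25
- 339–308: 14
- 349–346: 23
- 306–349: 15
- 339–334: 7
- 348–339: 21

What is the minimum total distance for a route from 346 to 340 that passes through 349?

71 m

Shortest 346→349: 346–349 = 23
Best 349 to 340: 349–306–339–308–340 costing 48
Total via 349: 23 + 48 = 71 m.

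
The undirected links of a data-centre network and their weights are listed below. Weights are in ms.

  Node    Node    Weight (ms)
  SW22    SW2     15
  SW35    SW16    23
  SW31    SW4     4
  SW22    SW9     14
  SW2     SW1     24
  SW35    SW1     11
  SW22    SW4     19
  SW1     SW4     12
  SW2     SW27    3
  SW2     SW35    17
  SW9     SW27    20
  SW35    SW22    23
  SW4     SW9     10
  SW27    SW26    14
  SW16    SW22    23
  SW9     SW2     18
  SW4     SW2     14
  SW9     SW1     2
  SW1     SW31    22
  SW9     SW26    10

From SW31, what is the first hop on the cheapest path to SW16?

Candidate routes:
SW31 → SW4 → SW9 → SW1 → SW35 → SW16: 4+10+2+11+23 = 50
SW31 → SW4 → SW9 → SW22 → SW16: 4+10+14+23 = 51
SW31 → SW4 → SW1 → SW35 → SW16: 4+12+11+23 = 50
SW31 → SW4 → SW22 → SW16: 4+19+23 = 46
Cheapest is SW31 → SW4 → SW22 → SW16 at 46 ms.
So from SW31 the first move is to SW4.

SW4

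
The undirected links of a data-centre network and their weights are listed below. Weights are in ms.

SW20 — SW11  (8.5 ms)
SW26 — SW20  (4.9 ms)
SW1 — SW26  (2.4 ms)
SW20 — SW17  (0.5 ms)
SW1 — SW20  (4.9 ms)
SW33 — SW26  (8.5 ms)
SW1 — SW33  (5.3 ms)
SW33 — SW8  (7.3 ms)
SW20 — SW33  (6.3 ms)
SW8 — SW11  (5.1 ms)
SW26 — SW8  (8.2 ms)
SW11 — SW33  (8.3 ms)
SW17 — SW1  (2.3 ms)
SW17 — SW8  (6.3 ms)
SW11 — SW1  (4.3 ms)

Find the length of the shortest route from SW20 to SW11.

7.1 ms

Shortest distances from SW20:
SW20: 0
SW17: 0.5  (via SW20)
SW1: 2.8  (via SW17)
SW26: 4.9  (via SW20)
SW33: 6.3  (via SW20)
SW8: 6.8  (via SW17)
SW11: 7.1  (via SW1)
Shortest route: SW20–SW17–SW1–SW11 = 7.1 ms.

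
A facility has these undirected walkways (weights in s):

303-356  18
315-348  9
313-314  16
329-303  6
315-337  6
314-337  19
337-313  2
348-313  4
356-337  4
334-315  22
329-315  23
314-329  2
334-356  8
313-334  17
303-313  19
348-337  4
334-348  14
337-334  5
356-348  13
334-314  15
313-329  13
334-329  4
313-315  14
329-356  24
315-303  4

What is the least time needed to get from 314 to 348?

Compare a few routes:
314 - 329 - 334 - 337 - 348: 2+4+5+4 = 15
314 - 329 - 334 - 348: 2+4+14 = 20
314 - 329 - 313 - 348: 2+13+4 = 19
314 - 329 - 334 - 337 - 313 - 348: 2+4+5+2+4 = 17
Cheapest is 314 - 329 - 334 - 337 - 348 at 15 s.

15 s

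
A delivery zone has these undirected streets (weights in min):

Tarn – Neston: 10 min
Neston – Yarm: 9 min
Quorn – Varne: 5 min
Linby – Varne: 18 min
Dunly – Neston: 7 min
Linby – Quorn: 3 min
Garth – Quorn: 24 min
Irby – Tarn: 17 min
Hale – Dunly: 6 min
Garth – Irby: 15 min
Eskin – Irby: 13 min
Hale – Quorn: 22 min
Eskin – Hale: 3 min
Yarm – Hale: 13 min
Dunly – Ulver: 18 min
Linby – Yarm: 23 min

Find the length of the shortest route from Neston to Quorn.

Shortest distances from Neston:
Neston: 0
Dunly: 7  (via Neston)
Yarm: 9  (via Neston)
Tarn: 10  (via Neston)
Hale: 13  (via Dunly)
Eskin: 16  (via Hale)
Ulver: 25  (via Dunly)
Irby: 27  (via Tarn)
Linby: 32  (via Yarm)
Quorn: 35  (via Hale)
Shortest route: Neston–Dunly–Hale–Quorn = 35 min.

35 min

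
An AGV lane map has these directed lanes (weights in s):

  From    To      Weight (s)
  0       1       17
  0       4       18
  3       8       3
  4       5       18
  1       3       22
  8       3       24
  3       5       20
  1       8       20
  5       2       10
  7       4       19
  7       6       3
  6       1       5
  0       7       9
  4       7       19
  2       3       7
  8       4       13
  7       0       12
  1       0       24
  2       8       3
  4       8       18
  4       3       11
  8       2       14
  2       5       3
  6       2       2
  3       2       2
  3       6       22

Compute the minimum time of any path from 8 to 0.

44 s

Shortest distances from 8:
8: 0
4: 13  (via 8)
2: 14  (via 8)
5: 17  (via 2)
3: 21  (via 2)
7: 32  (via 4)
6: 35  (via 7)
1: 40  (via 6)
0: 44  (via 7)
Shortest route: 8–4–7–0 = 44 s.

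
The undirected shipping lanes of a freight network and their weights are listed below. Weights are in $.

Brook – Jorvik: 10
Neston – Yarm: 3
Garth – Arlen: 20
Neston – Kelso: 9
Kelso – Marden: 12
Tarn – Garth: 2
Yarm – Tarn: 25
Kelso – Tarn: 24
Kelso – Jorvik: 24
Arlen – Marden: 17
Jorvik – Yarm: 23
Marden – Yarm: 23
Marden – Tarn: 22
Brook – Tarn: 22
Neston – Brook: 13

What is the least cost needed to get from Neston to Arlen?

Enumerating some paths:
Neston–Kelso–Marden–Arlen: 9+12+17 = 38
Neston–Yarm–Marden–Arlen: 3+23+17 = 43
Cheapest is Neston–Kelso–Marden–Arlen at $38.

$38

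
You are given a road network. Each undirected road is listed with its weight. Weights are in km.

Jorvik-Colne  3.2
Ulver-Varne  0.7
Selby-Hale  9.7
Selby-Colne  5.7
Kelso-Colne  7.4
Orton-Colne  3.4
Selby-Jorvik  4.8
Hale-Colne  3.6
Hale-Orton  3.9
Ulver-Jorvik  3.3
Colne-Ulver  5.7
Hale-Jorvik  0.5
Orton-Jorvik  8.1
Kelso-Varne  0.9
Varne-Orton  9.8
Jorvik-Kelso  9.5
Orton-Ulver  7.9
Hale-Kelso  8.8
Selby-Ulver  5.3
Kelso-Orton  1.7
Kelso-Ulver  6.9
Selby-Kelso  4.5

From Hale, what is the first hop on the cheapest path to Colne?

Enumerating some paths:
Hale - Jorvik - Colne: 0.5+3.2 = 3.7
Hale - Colne: 3.6 = 3.6
Hale - Orton - Colne: 3.9+3.4 = 7.3
Cheapest is Hale - Colne at 3.6 km.
So from Hale the first move is to Colne.

Colne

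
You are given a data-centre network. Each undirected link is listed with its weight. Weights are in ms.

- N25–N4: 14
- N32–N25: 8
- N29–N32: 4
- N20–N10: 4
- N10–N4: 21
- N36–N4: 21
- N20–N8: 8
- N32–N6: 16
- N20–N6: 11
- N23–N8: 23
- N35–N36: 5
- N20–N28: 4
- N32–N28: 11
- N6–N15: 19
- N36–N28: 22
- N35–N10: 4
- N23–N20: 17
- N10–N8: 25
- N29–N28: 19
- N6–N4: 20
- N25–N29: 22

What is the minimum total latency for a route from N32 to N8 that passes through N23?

Shortest N32→N23: N32–N28–N20–N23 = 32
Shortest N23→N8: N23–N8 = 23
Total via N23: 32 + 23 = 55 ms.

55 ms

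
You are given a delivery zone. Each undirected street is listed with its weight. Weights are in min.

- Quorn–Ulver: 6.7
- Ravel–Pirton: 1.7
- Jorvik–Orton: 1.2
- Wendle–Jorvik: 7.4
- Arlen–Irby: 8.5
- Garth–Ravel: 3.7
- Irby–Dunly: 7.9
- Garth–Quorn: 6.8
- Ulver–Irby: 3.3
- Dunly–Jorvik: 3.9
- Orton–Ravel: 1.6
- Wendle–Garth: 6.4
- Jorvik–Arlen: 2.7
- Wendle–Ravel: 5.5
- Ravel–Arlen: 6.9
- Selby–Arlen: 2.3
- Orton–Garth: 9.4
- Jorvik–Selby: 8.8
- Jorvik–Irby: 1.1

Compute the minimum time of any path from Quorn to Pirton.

12.2 min

Running Dijkstra from Quorn:
Quorn: 0
Ulver: 6.7  (via Quorn)
Garth: 6.8  (via Quorn)
Irby: 10  (via Ulver)
Ravel: 10.5  (via Garth)
Jorvik: 11.1  (via Irby)
Orton: 12.1  (via Ravel)
Pirton: 12.2  (via Ravel)
Shortest route: Quorn–Garth–Ravel–Pirton = 12.2 min.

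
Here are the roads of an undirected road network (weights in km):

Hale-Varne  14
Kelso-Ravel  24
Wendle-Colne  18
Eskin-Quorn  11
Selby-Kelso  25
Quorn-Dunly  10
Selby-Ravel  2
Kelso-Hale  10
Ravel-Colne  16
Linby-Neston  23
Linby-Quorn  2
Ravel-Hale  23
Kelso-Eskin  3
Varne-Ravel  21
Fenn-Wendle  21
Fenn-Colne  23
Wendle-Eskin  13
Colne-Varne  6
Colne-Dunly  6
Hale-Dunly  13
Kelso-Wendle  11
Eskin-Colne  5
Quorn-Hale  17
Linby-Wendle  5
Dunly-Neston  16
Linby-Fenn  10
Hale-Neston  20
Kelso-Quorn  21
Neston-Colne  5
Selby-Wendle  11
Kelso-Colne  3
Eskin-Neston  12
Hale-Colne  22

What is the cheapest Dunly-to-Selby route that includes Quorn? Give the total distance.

28 km

Best Dunly to Quorn: Dunly → Quorn costing 10
Best Quorn to Selby: Quorn → Linby → Wendle → Selby costing 18
Total via Quorn: 10 + 18 = 28 km.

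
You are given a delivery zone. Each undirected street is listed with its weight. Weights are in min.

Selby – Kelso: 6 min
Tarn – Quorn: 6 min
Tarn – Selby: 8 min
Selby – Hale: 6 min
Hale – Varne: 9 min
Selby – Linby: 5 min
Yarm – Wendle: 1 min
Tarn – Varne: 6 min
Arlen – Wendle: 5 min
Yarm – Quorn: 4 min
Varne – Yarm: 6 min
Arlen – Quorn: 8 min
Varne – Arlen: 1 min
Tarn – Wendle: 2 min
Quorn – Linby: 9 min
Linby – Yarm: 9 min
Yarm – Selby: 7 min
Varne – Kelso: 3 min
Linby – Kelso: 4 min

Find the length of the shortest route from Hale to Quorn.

Candidate routes:
Hale → Varne → Arlen → Wendle → Yarm → Quorn: 9+1+5+1+4 = 20
Hale → Selby → Yarm → Quorn: 6+7+4 = 17
Hale → Varne → Yarm → Quorn: 9+6+4 = 19
Hale → Varne → Arlen → Quorn: 9+1+8 = 18
Cheapest is Hale → Selby → Yarm → Quorn at 17 min.

17 min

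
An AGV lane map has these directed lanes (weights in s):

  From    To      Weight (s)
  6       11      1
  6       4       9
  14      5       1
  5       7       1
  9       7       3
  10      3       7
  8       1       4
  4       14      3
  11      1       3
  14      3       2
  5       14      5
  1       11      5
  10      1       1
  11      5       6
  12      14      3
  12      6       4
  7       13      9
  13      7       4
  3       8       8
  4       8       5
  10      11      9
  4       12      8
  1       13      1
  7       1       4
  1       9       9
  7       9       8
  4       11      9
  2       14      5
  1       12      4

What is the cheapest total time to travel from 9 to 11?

12 s

Settle nodes by increasing distance from 9:
9: 0
7: 3  (via 9)
1: 7  (via 7)
13: 8  (via 1)
12: 11  (via 1)
11: 12  (via 1)
Shortest route: 9 → 7 → 1 → 11 = 12 s.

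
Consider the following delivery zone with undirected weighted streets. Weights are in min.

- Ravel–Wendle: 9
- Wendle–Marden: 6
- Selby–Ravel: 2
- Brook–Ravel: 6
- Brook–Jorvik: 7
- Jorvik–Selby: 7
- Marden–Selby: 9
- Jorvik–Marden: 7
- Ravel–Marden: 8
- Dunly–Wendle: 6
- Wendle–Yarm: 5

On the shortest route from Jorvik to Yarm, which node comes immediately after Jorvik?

Compare a few routes:
Jorvik - Marden - Wendle - Yarm: 7+6+5 = 18
Jorvik - Brook - Ravel - Wendle - Yarm: 7+6+9+5 = 27
Jorvik - Selby - Ravel - Wendle - Yarm: 7+2+9+5 = 23
Jorvik - Selby - Marden - Wendle - Yarm: 7+9+6+5 = 27
Cheapest is Jorvik - Marden - Wendle - Yarm at 18 min.
So from Jorvik the first move is to Marden.

Marden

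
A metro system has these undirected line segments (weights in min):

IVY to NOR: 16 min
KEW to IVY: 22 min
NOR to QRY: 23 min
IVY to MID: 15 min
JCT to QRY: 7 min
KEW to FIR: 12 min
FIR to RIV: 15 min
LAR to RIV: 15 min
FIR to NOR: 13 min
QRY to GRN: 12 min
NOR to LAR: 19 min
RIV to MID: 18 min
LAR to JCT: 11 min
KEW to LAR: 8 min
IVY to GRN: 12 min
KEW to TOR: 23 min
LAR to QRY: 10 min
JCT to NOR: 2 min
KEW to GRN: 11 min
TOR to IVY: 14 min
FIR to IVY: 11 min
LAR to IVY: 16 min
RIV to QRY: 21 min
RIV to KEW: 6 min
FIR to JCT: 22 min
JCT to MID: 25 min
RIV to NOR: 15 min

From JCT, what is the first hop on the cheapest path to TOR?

Candidate routes:
JCT–LAR–KEW–TOR: 11+8+23 = 42
JCT–NOR–IVY–TOR: 2+16+14 = 32
JCT–NOR–FIR–IVY–TOR: 2+13+11+14 = 40
JCT–LAR–IVY–TOR: 11+16+14 = 41
Cheapest is JCT–NOR–IVY–TOR at 32 min.
So from JCT the first move is to NOR.

NOR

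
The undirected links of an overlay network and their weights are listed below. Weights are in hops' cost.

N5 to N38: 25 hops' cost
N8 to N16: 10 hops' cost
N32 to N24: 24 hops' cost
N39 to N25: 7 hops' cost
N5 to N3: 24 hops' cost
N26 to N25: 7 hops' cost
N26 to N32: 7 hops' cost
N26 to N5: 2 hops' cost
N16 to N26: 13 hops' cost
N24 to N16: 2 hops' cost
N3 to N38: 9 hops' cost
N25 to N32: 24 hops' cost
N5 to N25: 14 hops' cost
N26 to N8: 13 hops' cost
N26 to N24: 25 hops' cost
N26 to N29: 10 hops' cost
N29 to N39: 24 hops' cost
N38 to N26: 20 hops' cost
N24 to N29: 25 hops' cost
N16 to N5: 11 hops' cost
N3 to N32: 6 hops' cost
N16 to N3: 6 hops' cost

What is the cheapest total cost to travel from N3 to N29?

Candidate routes:
N3 - N16 - N5 - N26 - N29: 6+11+2+10 = 29
N3 - N16 - N26 - N29: 6+13+10 = 29
N3 - N32 - N26 - N29: 6+7+10 = 23
Cheapest is N3 - N32 - N26 - N29 at 23 hops' cost.

23 hops' cost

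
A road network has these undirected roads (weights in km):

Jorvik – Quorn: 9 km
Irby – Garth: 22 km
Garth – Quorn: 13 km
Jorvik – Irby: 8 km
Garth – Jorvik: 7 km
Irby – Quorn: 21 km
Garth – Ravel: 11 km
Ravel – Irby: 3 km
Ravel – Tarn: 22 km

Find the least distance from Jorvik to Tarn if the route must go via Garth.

Best Jorvik to Garth: Jorvik–Garth costing 7
Shortest Garth→Tarn: Garth–Ravel–Tarn = 33
Total via Garth: 7 + 33 = 40 km.

40 km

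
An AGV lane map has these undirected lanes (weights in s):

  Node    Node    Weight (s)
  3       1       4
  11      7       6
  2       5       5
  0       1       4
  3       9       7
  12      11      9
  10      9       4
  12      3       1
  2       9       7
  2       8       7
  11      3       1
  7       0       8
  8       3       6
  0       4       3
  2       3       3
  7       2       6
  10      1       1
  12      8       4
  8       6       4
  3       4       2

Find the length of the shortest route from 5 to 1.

12 s

Running Dijkstra from 5:
5: 0
2: 5  (via 5)
3: 8  (via 2)
11: 9  (via 3)
12: 9  (via 3)
4: 10  (via 3)
7: 11  (via 2)
1: 12  (via 3)
Shortest route: 5–2–3–1 = 12 s.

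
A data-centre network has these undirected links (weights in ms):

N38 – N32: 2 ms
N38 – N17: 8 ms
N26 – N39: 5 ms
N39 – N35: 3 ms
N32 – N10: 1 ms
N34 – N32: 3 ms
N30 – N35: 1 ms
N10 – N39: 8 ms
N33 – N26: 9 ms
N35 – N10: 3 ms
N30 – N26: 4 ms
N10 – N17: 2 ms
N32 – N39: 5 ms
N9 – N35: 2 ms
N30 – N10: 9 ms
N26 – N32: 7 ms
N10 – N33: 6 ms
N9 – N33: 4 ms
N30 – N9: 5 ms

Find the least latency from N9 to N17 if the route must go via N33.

Shortest N9→N33: N9 → N33 = 4
Best N33 to N17: N33 → N10 → N17 costing 8
Total via N33: 4 + 8 = 12 ms.

12 ms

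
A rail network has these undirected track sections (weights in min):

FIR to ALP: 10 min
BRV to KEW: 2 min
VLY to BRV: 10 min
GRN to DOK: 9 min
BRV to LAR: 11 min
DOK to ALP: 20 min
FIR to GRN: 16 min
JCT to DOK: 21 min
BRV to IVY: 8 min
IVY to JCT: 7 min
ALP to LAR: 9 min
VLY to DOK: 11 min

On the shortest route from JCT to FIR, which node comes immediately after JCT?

IVY

Candidate routes:
JCT - DOK - ALP - FIR: 21+20+10 = 51
JCT - IVY - BRV - LAR - ALP - FIR: 7+8+11+9+10 = 45
JCT - IVY - BRV - VLY - DOK - GRN - FIR: 7+8+10+11+9+16 = 61
JCT - DOK - GRN - FIR: 21+9+16 = 46
The minimum is 45 min via JCT - IVY - BRV - LAR - ALP - FIR.
So from JCT the first move is to IVY.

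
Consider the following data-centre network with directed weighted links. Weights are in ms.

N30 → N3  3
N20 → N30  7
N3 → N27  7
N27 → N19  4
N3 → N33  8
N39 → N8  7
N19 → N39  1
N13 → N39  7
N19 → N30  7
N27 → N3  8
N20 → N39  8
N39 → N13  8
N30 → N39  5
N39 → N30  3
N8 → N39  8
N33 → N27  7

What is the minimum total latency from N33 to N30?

Compare a few routes:
N33 → N27 → N19 → N39 → N30: 7+4+1+3 = 15
N33 → N27 → N19 → N30: 7+4+7 = 18
The minimum is 15 ms via N33 → N27 → N19 → N39 → N30.

15 ms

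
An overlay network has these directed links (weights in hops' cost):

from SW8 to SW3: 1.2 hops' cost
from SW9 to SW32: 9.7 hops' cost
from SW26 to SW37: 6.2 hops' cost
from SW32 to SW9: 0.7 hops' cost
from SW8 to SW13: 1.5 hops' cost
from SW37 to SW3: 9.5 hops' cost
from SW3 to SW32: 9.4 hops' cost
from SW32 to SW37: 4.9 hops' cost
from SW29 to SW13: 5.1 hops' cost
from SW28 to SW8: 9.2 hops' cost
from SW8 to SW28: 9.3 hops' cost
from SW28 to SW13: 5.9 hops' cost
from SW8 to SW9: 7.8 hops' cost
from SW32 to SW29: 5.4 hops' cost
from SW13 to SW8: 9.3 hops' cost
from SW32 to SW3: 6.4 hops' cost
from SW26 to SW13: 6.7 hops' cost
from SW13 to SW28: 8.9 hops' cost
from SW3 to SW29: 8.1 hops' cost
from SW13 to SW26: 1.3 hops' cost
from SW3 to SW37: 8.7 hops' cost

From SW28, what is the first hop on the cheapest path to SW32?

SW8

Candidate routes:
SW28 - SW13 - SW8 - SW3 - SW32: 5.9+9.3+1.2+9.4 = 25.8
SW28 - SW8 - SW3 - SW32: 9.2+1.2+9.4 = 19.8
The minimum is 19.8 hops' cost via SW28 - SW8 - SW3 - SW32.
So from SW28 the first move is to SW8.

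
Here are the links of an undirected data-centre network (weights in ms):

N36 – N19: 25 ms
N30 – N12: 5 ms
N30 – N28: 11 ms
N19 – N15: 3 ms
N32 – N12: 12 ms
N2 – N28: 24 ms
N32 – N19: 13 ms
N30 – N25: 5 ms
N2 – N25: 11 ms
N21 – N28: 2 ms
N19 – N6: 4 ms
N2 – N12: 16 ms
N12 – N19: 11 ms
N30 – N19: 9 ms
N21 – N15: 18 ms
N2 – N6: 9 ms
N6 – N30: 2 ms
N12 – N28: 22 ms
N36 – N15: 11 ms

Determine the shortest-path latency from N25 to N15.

14 ms

Candidate routes:
N25 → N30 → N6 → N19 → N15: 5+2+4+3 = 14
N25 → N30 → N12 → N19 → N15: 5+5+11+3 = 24
N25 → N2 → N6 → N19 → N15: 11+9+4+3 = 27
N25 → N30 → N19 → N15: 5+9+3 = 17
The minimum is 14 ms via N25 → N30 → N6 → N19 → N15.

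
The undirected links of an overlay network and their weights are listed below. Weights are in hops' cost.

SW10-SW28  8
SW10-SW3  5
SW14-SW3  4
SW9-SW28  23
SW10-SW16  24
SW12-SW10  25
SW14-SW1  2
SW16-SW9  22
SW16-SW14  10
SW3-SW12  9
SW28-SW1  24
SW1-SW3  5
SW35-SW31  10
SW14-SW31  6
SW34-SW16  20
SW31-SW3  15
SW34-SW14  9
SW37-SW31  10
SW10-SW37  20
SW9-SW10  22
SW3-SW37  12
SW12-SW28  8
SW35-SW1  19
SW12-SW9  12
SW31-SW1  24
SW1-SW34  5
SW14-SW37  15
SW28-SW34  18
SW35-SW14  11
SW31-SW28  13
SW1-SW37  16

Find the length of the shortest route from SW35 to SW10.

Compare a few routes:
SW35 → SW14 → SW3 → SW10: 11+4+5 = 20
SW35 → SW31 → SW14 → SW1 → SW3 → SW10: 10+6+2+5+5 = 28
SW35 → SW31 → SW14 → SW3 → SW10: 10+6+4+5 = 25
SW35 → SW14 → SW1 → SW3 → SW10: 11+2+5+5 = 23
The minimum is 20 hops' cost via SW35 → SW14 → SW3 → SW10.

20 hops' cost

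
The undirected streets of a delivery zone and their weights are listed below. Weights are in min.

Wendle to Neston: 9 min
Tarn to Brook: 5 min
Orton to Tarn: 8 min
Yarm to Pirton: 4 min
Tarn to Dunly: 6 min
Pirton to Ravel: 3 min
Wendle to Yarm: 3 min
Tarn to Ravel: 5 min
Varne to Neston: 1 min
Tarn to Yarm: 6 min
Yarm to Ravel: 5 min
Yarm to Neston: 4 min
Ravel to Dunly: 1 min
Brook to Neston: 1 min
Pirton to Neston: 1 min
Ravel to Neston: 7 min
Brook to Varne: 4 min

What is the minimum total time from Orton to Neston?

Shortest distances from Orton:
Orton: 0
Tarn: 8  (via Orton)
Ravel: 13  (via Tarn)
Brook: 13  (via Tarn)
Neston: 14  (via Brook)
Shortest route: Orton → Tarn → Brook → Neston = 14 min.

14 min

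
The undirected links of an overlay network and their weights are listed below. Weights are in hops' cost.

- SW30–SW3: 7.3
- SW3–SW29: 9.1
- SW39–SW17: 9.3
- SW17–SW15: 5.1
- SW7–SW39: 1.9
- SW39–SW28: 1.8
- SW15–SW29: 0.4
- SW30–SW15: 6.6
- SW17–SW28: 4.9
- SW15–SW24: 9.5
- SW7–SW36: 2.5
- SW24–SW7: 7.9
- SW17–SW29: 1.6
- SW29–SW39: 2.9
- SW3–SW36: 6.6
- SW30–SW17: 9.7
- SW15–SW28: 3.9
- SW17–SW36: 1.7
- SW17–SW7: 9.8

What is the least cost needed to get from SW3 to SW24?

17 hops' cost

Enumerating some paths:
SW3–SW29–SW39–SW7–SW24: 9.1+2.9+1.9+7.9 = 21.8
SW3–SW29–SW15–SW24: 9.1+0.4+9.5 = 19
SW3–SW36–SW17–SW29–SW15–SW24: 6.6+1.7+1.6+0.4+9.5 = 19.8
SW3–SW36–SW7–SW24: 6.6+2.5+7.9 = 17
The minimum is 17 hops' cost via SW3–SW36–SW7–SW24.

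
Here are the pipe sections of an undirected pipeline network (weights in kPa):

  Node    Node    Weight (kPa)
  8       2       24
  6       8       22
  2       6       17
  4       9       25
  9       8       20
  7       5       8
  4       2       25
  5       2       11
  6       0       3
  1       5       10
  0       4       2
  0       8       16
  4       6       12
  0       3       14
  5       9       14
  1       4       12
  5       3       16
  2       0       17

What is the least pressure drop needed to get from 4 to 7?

30 kPa

Shortest distances from 4:
4: 0
0: 2  (via 4)
6: 5  (via 0)
1: 12  (via 4)
3: 16  (via 0)
8: 18  (via 0)
2: 19  (via 0)
5: 22  (via 1)
9: 25  (via 4)
7: 30  (via 5)
Shortest route: 4–1–5–7 = 30 kPa.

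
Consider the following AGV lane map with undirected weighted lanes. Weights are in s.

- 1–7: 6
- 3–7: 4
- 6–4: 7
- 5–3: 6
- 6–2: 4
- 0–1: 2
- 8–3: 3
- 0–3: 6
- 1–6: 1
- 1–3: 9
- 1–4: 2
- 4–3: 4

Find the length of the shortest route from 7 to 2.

11 s

Running Dijkstra from 7:
7: 0
3: 4  (via 7)
1: 6  (via 7)
6: 7  (via 1)
8: 7  (via 3)
0: 8  (via 1)
4: 8  (via 3)
5: 10  (via 3)
2: 11  (via 6)
Shortest route: 7 → 1 → 6 → 2 = 11 s.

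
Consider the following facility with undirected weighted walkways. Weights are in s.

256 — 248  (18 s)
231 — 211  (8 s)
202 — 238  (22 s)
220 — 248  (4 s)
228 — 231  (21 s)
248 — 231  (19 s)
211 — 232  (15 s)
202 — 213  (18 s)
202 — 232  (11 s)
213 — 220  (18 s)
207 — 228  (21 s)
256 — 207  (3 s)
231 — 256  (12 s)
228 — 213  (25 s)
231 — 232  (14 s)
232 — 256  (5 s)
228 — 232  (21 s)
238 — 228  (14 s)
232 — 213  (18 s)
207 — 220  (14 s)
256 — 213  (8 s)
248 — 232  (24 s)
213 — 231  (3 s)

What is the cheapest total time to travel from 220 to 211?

29 s

Enumerating some paths:
220–248–231–211: 4+19+8 = 31
220–207–256–213–231–211: 14+3+8+3+8 = 36
220–213–231–211: 18+3+8 = 29
Cheapest is 220–213–231–211 at 29 s.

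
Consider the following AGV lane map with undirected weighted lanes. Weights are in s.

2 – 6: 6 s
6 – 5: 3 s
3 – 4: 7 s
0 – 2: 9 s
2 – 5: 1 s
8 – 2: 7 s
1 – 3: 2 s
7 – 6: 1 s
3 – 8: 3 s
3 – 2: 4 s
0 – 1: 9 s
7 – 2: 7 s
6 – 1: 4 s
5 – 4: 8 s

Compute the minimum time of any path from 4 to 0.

18 s

Candidate routes:
4 - 3 - 2 - 0: 7+4+9 = 20
4 - 3 - 1 - 0: 7+2+9 = 18
The minimum is 18 s via 4 - 3 - 1 - 0.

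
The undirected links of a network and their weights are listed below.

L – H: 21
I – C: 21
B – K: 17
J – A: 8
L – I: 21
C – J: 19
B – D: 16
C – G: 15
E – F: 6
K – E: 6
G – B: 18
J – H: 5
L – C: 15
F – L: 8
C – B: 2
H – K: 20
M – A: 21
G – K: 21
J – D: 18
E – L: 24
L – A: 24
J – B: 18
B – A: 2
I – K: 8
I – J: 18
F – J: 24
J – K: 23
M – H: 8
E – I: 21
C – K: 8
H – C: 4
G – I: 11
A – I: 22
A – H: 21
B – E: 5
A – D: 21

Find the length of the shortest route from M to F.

25

Settle nodes by increasing distance from M:
M: 0
H: 8  (via M)
C: 12  (via H)
J: 13  (via H)
B: 14  (via C)
A: 16  (via B)
E: 19  (via B)
K: 20  (via C)
F: 25  (via E)
Shortest route: M–H–C–B–E–F = 25.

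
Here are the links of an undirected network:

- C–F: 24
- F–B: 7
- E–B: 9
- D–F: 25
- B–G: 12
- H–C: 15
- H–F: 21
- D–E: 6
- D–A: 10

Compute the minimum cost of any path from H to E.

Running Dijkstra from H:
H: 0
C: 15  (via H)
F: 21  (via H)
B: 28  (via F)
E: 37  (via B)
Shortest route: H–F–B–E = 37.

37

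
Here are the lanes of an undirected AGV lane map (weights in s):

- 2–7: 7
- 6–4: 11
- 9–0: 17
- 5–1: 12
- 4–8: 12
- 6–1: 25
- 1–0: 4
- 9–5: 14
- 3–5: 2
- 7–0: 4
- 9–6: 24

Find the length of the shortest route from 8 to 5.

Candidate routes:
8 - 4 - 6 - 9 - 0 - 1 - 5: 12+11+24+17+4+12 = 80
8 - 4 - 6 - 9 - 5: 12+11+24+14 = 61
8 - 4 - 6 - 1 - 5: 12+11+25+12 = 60
The minimum is 60 s via 8 - 4 - 6 - 1 - 5.

60 s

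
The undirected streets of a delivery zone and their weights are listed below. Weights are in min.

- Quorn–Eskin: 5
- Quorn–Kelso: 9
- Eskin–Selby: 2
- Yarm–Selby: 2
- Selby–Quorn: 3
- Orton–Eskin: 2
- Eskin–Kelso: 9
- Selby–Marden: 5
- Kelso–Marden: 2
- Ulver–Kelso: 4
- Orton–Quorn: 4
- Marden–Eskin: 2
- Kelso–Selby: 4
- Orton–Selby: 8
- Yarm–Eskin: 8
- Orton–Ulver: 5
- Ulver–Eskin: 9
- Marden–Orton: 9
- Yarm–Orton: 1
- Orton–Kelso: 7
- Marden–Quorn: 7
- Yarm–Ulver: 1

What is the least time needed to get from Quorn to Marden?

Settle nodes by increasing distance from Quorn:
Quorn: 0
Selby: 3  (via Quorn)
Orton: 4  (via Quorn)
Yarm: 5  (via Selby)
Eskin: 5  (via Quorn)
Ulver: 6  (via Yarm)
Marden: 7  (via Quorn)
Shortest route: Quorn–Marden = 7 min.

7 min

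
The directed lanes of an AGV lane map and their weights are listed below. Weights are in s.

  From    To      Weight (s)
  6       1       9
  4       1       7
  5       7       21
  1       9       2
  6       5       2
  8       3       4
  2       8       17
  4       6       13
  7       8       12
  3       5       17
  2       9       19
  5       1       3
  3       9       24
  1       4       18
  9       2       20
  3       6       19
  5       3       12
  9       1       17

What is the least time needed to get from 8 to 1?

24 s

Settle nodes by increasing distance from 8:
8: 0
3: 4  (via 8)
5: 21  (via 3)
6: 23  (via 3)
1: 24  (via 5)
Shortest route: 8–3–5–1 = 24 s.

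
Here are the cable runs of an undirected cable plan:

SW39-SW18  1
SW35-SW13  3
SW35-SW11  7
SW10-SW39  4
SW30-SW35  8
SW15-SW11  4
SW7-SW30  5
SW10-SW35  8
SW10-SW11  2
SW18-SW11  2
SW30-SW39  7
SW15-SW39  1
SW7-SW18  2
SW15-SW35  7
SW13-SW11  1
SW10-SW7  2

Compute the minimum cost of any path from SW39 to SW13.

Enumerating some paths:
SW39–SW15–SW11–SW13: 1+4+1 = 6
SW39–SW18–SW11–SW13: 1+2+1 = 4
The minimum is 4 via SW39–SW18–SW11–SW13.

4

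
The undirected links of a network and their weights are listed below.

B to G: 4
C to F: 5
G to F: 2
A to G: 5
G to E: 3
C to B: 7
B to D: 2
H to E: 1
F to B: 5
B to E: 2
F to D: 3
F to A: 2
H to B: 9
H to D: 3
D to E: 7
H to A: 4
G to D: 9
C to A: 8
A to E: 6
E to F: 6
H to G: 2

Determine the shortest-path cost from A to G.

4

Shortest distances from A:
A: 0
F: 2  (via A)
G: 4  (via F)
Shortest route: A → F → G = 4.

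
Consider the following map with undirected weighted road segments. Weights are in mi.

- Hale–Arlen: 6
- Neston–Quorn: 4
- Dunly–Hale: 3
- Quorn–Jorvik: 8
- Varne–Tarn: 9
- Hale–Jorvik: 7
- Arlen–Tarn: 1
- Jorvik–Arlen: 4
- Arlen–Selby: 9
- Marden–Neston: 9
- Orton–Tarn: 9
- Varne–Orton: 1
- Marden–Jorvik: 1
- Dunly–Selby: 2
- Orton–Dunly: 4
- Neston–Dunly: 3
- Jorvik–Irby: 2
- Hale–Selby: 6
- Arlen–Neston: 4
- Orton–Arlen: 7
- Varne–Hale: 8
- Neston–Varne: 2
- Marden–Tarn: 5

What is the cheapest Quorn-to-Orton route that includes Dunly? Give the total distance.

11 mi

Shortest Quorn→Dunly: Quorn → Neston → Dunly = 7
Shortest Dunly→Orton: Dunly → Orton = 4
Total via Dunly: 7 + 4 = 11 mi.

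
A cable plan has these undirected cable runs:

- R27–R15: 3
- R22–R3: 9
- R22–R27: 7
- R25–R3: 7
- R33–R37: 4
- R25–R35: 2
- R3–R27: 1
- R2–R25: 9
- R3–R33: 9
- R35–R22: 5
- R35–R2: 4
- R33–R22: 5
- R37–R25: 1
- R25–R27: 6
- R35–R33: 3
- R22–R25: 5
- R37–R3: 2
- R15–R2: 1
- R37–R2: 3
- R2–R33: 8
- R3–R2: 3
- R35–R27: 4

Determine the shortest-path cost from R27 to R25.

Candidate routes:
R27 → R25: 6 = 6
R27 → R15 → R2 → R37 → R25: 3+1+3+1 = 8
R27 → R35 → R25: 4+2 = 6
R27 → R3 → R37 → R25: 1+2+1 = 4
The minimum is 4 via R27 → R3 → R37 → R25.

4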